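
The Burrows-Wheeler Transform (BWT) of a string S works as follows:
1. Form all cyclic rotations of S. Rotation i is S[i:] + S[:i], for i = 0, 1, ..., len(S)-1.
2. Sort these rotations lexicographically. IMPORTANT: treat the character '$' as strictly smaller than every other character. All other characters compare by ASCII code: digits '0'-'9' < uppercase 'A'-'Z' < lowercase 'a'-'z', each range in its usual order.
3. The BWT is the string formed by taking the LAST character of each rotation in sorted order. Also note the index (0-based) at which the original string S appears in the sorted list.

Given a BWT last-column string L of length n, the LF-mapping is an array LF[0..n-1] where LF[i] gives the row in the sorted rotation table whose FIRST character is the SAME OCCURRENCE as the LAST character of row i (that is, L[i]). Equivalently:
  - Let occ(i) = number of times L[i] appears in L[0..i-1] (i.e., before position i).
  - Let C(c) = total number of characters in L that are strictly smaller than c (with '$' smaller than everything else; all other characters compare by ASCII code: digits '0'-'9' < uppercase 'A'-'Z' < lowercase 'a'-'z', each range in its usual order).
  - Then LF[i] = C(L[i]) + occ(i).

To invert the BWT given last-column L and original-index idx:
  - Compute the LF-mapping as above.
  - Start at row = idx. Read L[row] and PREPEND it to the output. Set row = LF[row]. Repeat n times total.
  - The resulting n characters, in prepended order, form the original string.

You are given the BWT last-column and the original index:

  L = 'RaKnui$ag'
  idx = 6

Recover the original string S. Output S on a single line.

LF mapping: 2 3 1 7 8 6 0 4 5
Walk LF starting at row 6, prepending L[row]:
  step 1: row=6, L[6]='$', prepend. Next row=LF[6]=0
  step 2: row=0, L[0]='R', prepend. Next row=LF[0]=2
  step 3: row=2, L[2]='K', prepend. Next row=LF[2]=1
  step 4: row=1, L[1]='a', prepend. Next row=LF[1]=3
  step 5: row=3, L[3]='n', prepend. Next row=LF[3]=7
  step 6: row=7, L[7]='a', prepend. Next row=LF[7]=4
  step 7: row=4, L[4]='u', prepend. Next row=LF[4]=8
  step 8: row=8, L[8]='g', prepend. Next row=LF[8]=5
  step 9: row=5, L[5]='i', prepend. Next row=LF[5]=6
Reversed output: iguanaKR$

Answer: iguanaKR$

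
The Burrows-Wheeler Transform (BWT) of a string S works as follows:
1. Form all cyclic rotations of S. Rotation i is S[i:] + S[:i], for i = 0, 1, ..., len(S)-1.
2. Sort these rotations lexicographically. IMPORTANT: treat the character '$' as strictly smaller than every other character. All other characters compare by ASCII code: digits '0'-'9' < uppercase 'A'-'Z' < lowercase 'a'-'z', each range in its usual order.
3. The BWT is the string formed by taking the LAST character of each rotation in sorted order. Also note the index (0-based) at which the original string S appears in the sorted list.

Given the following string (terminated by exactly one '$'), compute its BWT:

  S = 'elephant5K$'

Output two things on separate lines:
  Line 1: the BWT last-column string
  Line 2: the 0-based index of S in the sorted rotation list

Answer: Kt5h$lpeaen
4

Derivation:
All 11 rotations (rotation i = S[i:]+S[:i]):
  rot[0] = elephant5K$
  rot[1] = lephant5K$e
  rot[2] = ephant5K$el
  rot[3] = phant5K$ele
  rot[4] = hant5K$elep
  rot[5] = ant5K$eleph
  rot[6] = nt5K$elepha
  rot[7] = t5K$elephan
  rot[8] = 5K$elephant
  rot[9] = K$elephant5
  rot[10] = $elephant5K
Sorted (with $ < everything):
  sorted[0] = $elephant5K  (last char: 'K')
  sorted[1] = 5K$elephant  (last char: 't')
  sorted[2] = K$elephant5  (last char: '5')
  sorted[3] = ant5K$eleph  (last char: 'h')
  sorted[4] = elephant5K$  (last char: '$')
  sorted[5] = ephant5K$el  (last char: 'l')
  sorted[6] = hant5K$elep  (last char: 'p')
  sorted[7] = lephant5K$e  (last char: 'e')
  sorted[8] = nt5K$elepha  (last char: 'a')
  sorted[9] = phant5K$ele  (last char: 'e')
  sorted[10] = t5K$elephan  (last char: 'n')
Last column: Kt5h$lpeaen
Original string S is at sorted index 4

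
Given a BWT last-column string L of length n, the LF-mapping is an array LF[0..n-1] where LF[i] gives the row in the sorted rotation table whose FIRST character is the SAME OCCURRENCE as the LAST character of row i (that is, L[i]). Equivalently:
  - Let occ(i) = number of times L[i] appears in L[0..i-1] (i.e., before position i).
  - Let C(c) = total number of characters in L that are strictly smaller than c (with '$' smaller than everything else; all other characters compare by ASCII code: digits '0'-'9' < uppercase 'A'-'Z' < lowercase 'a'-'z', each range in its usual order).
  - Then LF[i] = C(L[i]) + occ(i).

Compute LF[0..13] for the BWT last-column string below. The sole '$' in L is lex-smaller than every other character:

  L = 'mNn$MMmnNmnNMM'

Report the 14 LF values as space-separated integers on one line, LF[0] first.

Char counts: '$':1, 'M':4, 'N':3, 'm':3, 'n':3
C (first-col start): C('$')=0, C('M')=1, C('N')=5, C('m')=8, C('n')=11
L[0]='m': occ=0, LF[0]=C('m')+0=8+0=8
L[1]='N': occ=0, LF[1]=C('N')+0=5+0=5
L[2]='n': occ=0, LF[2]=C('n')+0=11+0=11
L[3]='$': occ=0, LF[3]=C('$')+0=0+0=0
L[4]='M': occ=0, LF[4]=C('M')+0=1+0=1
L[5]='M': occ=1, LF[5]=C('M')+1=1+1=2
L[6]='m': occ=1, LF[6]=C('m')+1=8+1=9
L[7]='n': occ=1, LF[7]=C('n')+1=11+1=12
L[8]='N': occ=1, LF[8]=C('N')+1=5+1=6
L[9]='m': occ=2, LF[9]=C('m')+2=8+2=10
L[10]='n': occ=2, LF[10]=C('n')+2=11+2=13
L[11]='N': occ=2, LF[11]=C('N')+2=5+2=7
L[12]='M': occ=2, LF[12]=C('M')+2=1+2=3
L[13]='M': occ=3, LF[13]=C('M')+3=1+3=4

Answer: 8 5 11 0 1 2 9 12 6 10 13 7 3 4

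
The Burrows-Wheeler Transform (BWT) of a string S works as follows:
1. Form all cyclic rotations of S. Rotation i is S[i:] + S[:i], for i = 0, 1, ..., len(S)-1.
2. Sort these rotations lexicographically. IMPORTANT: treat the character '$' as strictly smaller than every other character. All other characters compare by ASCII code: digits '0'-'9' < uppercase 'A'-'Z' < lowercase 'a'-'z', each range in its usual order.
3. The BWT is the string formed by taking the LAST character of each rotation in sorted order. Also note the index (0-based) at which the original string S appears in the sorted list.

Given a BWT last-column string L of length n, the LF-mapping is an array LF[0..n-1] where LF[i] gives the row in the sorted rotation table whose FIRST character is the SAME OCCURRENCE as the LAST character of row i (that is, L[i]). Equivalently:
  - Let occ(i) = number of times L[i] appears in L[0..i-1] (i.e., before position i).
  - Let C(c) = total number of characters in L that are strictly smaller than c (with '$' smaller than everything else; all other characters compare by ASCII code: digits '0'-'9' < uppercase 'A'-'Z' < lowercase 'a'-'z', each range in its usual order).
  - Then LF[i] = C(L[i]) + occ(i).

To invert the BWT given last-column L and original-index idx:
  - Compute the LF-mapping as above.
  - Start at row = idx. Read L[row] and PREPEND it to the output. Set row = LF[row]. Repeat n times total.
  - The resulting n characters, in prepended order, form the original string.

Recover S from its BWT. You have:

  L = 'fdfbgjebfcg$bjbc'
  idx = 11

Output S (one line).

LF mapping: 9 7 10 1 12 14 8 2 11 5 13 0 3 15 4 6
Walk LF starting at row 11, prepending L[row]:
  step 1: row=11, L[11]='$', prepend. Next row=LF[11]=0
  step 2: row=0, L[0]='f', prepend. Next row=LF[0]=9
  step 3: row=9, L[9]='c', prepend. Next row=LF[9]=5
  step 4: row=5, L[5]='j', prepend. Next row=LF[5]=14
  step 5: row=14, L[14]='b', prepend. Next row=LF[14]=4
  step 6: row=4, L[4]='g', prepend. Next row=LF[4]=12
  step 7: row=12, L[12]='b', prepend. Next row=LF[12]=3
  step 8: row=3, L[3]='b', prepend. Next row=LF[3]=1
  step 9: row=1, L[1]='d', prepend. Next row=LF[1]=7
  step 10: row=7, L[7]='b', prepend. Next row=LF[7]=2
  step 11: row=2, L[2]='f', prepend. Next row=LF[2]=10
  step 12: row=10, L[10]='g', prepend. Next row=LF[10]=13
  step 13: row=13, L[13]='j', prepend. Next row=LF[13]=15
  step 14: row=15, L[15]='c', prepend. Next row=LF[15]=6
  step 15: row=6, L[6]='e', prepend. Next row=LF[6]=8
  step 16: row=8, L[8]='f', prepend. Next row=LF[8]=11
Reversed output: fecjgfbdbbgbjcf$

Answer: fecjgfbdbbgbjcf$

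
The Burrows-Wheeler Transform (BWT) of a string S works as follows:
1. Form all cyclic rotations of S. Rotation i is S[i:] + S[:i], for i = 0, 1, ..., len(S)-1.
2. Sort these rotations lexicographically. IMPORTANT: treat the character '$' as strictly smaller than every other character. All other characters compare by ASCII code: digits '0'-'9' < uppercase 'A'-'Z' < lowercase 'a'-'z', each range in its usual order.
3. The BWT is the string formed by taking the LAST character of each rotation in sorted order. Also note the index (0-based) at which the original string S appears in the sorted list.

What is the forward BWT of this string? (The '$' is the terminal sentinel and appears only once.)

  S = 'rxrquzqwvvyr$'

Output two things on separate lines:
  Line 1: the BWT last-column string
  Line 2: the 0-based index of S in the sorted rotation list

Answer: rrzyx$qwvqrvu
5

Derivation:
All 13 rotations (rotation i = S[i:]+S[:i]):
  rot[0] = rxrquzqwvvyr$
  rot[1] = xrquzqwvvyr$r
  rot[2] = rquzqwvvyr$rx
  rot[3] = quzqwvvyr$rxr
  rot[4] = uzqwvvyr$rxrq
  rot[5] = zqwvvyr$rxrqu
  rot[6] = qwvvyr$rxrquz
  rot[7] = wvvyr$rxrquzq
  rot[8] = vvyr$rxrquzqw
  rot[9] = vyr$rxrquzqwv
  rot[10] = yr$rxrquzqwvv
  rot[11] = r$rxrquzqwvvy
  rot[12] = $rxrquzqwvvyr
Sorted (with $ < everything):
  sorted[0] = $rxrquzqwvvyr  (last char: 'r')
  sorted[1] = quzqwvvyr$rxr  (last char: 'r')
  sorted[2] = qwvvyr$rxrquz  (last char: 'z')
  sorted[3] = r$rxrquzqwvvy  (last char: 'y')
  sorted[4] = rquzqwvvyr$rx  (last char: 'x')
  sorted[5] = rxrquzqwvvyr$  (last char: '$')
  sorted[6] = uzqwvvyr$rxrq  (last char: 'q')
  sorted[7] = vvyr$rxrquzqw  (last char: 'w')
  sorted[8] = vyr$rxrquzqwv  (last char: 'v')
  sorted[9] = wvvyr$rxrquzq  (last char: 'q')
  sorted[10] = xrquzqwvvyr$r  (last char: 'r')
  sorted[11] = yr$rxrquzqwvv  (last char: 'v')
  sorted[12] = zqwvvyr$rxrqu  (last char: 'u')
Last column: rrzyx$qwvqrvu
Original string S is at sorted index 5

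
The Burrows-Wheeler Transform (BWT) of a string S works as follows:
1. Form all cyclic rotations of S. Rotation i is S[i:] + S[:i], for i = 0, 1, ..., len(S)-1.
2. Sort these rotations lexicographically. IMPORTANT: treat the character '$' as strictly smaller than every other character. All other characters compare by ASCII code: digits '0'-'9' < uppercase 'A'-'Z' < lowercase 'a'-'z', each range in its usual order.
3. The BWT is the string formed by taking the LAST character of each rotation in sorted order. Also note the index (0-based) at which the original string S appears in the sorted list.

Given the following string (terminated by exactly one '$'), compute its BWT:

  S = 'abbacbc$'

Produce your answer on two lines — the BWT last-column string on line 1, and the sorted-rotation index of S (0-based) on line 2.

All 8 rotations (rotation i = S[i:]+S[:i]):
  rot[0] = abbacbc$
  rot[1] = bbacbc$a
  rot[2] = bacbc$ab
  rot[3] = acbc$abb
  rot[4] = cbc$abba
  rot[5] = bc$abbac
  rot[6] = c$abbacb
  rot[7] = $abbacbc
Sorted (with $ < everything):
  sorted[0] = $abbacbc  (last char: 'c')
  sorted[1] = abbacbc$  (last char: '$')
  sorted[2] = acbc$abb  (last char: 'b')
  sorted[3] = bacbc$ab  (last char: 'b')
  sorted[4] = bbacbc$a  (last char: 'a')
  sorted[5] = bc$abbac  (last char: 'c')
  sorted[6] = c$abbacb  (last char: 'b')
  sorted[7] = cbc$abba  (last char: 'a')
Last column: c$bbacba
Original string S is at sorted index 1

Answer: c$bbacba
1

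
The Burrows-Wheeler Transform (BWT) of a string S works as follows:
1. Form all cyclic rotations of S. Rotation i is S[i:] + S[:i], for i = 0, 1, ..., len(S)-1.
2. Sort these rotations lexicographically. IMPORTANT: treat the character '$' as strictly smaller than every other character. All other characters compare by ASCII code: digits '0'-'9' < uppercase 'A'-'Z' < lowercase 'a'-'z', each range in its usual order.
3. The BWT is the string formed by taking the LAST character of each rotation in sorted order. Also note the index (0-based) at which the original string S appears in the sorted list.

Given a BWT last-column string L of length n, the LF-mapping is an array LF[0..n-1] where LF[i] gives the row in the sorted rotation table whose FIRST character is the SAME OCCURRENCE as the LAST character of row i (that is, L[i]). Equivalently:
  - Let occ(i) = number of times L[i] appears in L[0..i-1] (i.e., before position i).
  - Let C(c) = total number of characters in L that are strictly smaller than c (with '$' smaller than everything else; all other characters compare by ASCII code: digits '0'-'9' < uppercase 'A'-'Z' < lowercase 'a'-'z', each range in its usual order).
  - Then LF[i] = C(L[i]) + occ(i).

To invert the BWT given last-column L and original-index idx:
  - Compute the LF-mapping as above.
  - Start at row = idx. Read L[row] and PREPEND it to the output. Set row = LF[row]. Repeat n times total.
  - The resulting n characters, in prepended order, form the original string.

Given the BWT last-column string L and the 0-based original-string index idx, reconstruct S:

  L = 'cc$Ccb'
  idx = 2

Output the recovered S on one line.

Answer: bccCc$

Derivation:
LF mapping: 3 4 0 1 5 2
Walk LF starting at row 2, prepending L[row]:
  step 1: row=2, L[2]='$', prepend. Next row=LF[2]=0
  step 2: row=0, L[0]='c', prepend. Next row=LF[0]=3
  step 3: row=3, L[3]='C', prepend. Next row=LF[3]=1
  step 4: row=1, L[1]='c', prepend. Next row=LF[1]=4
  step 5: row=4, L[4]='c', prepend. Next row=LF[4]=5
  step 6: row=5, L[5]='b', prepend. Next row=LF[5]=2
Reversed output: bccCc$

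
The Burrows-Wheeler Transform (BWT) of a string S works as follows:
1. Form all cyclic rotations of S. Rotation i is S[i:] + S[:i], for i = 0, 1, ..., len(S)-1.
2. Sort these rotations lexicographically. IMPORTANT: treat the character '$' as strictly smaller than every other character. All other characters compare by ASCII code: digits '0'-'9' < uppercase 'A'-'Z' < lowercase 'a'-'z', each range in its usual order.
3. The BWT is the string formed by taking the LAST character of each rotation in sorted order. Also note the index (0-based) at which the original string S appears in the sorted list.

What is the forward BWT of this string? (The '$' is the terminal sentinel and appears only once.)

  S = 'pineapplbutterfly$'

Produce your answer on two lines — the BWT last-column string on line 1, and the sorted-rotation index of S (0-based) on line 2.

All 18 rotations (rotation i = S[i:]+S[:i]):
  rot[0] = pineapplbutterfly$
  rot[1] = ineapplbutterfly$p
  rot[2] = neapplbutterfly$pi
  rot[3] = eapplbutterfly$pin
  rot[4] = applbutterfly$pine
  rot[5] = pplbutterfly$pinea
  rot[6] = plbutterfly$pineap
  rot[7] = lbutterfly$pineapp
  rot[8] = butterfly$pineappl
  rot[9] = utterfly$pineapplb
  rot[10] = tterfly$pineapplbu
  rot[11] = terfly$pineapplbut
  rot[12] = erfly$pineapplbutt
  rot[13] = rfly$pineapplbutte
  rot[14] = fly$pineapplbutter
  rot[15] = ly$pineapplbutterf
  rot[16] = y$pineapplbutterfl
  rot[17] = $pineapplbutterfly
Sorted (with $ < everything):
  sorted[0] = $pineapplbutterfly  (last char: 'y')
  sorted[1] = applbutterfly$pine  (last char: 'e')
  sorted[2] = butterfly$pineappl  (last char: 'l')
  sorted[3] = eapplbutterfly$pin  (last char: 'n')
  sorted[4] = erfly$pineapplbutt  (last char: 't')
  sorted[5] = fly$pineapplbutter  (last char: 'r')
  sorted[6] = ineapplbutterfly$p  (last char: 'p')
  sorted[7] = lbutterfly$pineapp  (last char: 'p')
  sorted[8] = ly$pineapplbutterf  (last char: 'f')
  sorted[9] = neapplbutterfly$pi  (last char: 'i')
  sorted[10] = pineapplbutterfly$  (last char: '$')
  sorted[11] = plbutterfly$pineap  (last char: 'p')
  sorted[12] = pplbutterfly$pinea  (last char: 'a')
  sorted[13] = rfly$pineapplbutte  (last char: 'e')
  sorted[14] = terfly$pineapplbut  (last char: 't')
  sorted[15] = tterfly$pineapplbu  (last char: 'u')
  sorted[16] = utterfly$pineapplb  (last char: 'b')
  sorted[17] = y$pineapplbutterfl  (last char: 'l')
Last column: yelntrppfi$paetubl
Original string S is at sorted index 10

Answer: yelntrppfi$paetubl
10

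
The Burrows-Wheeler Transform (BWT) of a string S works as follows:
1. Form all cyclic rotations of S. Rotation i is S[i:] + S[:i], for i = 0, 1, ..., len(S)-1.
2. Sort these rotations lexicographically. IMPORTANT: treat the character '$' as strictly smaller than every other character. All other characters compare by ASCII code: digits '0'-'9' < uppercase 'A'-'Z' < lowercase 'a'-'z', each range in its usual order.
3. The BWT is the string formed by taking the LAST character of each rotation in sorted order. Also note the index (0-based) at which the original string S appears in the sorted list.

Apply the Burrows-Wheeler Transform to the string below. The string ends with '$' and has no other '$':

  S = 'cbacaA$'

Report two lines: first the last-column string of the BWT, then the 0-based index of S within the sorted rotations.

Answer: Aacbca$
6

Derivation:
All 7 rotations (rotation i = S[i:]+S[:i]):
  rot[0] = cbacaA$
  rot[1] = bacaA$c
  rot[2] = acaA$cb
  rot[3] = caA$cba
  rot[4] = aA$cbac
  rot[5] = A$cbaca
  rot[6] = $cbacaA
Sorted (with $ < everything):
  sorted[0] = $cbacaA  (last char: 'A')
  sorted[1] = A$cbaca  (last char: 'a')
  sorted[2] = aA$cbac  (last char: 'c')
  sorted[3] = acaA$cb  (last char: 'b')
  sorted[4] = bacaA$c  (last char: 'c')
  sorted[5] = caA$cba  (last char: 'a')
  sorted[6] = cbacaA$  (last char: '$')
Last column: Aacbca$
Original string S is at sorted index 6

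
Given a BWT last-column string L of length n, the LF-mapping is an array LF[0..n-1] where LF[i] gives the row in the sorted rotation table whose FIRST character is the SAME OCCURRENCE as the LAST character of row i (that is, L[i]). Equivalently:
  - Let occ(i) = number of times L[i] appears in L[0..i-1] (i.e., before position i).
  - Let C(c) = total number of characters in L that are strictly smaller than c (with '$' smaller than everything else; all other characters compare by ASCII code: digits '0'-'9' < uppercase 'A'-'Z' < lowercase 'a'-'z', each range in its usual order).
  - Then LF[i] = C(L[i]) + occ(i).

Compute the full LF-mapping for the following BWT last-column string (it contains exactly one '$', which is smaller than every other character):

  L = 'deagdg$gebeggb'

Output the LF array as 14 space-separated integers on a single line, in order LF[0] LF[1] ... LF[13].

Answer: 4 6 1 9 5 10 0 11 7 2 8 12 13 3

Derivation:
Char counts: '$':1, 'a':1, 'b':2, 'd':2, 'e':3, 'g':5
C (first-col start): C('$')=0, C('a')=1, C('b')=2, C('d')=4, C('e')=6, C('g')=9
L[0]='d': occ=0, LF[0]=C('d')+0=4+0=4
L[1]='e': occ=0, LF[1]=C('e')+0=6+0=6
L[2]='a': occ=0, LF[2]=C('a')+0=1+0=1
L[3]='g': occ=0, LF[3]=C('g')+0=9+0=9
L[4]='d': occ=1, LF[4]=C('d')+1=4+1=5
L[5]='g': occ=1, LF[5]=C('g')+1=9+1=10
L[6]='$': occ=0, LF[6]=C('$')+0=0+0=0
L[7]='g': occ=2, LF[7]=C('g')+2=9+2=11
L[8]='e': occ=1, LF[8]=C('e')+1=6+1=7
L[9]='b': occ=0, LF[9]=C('b')+0=2+0=2
L[10]='e': occ=2, LF[10]=C('e')+2=6+2=8
L[11]='g': occ=3, LF[11]=C('g')+3=9+3=12
L[12]='g': occ=4, LF[12]=C('g')+4=9+4=13
L[13]='b': occ=1, LF[13]=C('b')+1=2+1=3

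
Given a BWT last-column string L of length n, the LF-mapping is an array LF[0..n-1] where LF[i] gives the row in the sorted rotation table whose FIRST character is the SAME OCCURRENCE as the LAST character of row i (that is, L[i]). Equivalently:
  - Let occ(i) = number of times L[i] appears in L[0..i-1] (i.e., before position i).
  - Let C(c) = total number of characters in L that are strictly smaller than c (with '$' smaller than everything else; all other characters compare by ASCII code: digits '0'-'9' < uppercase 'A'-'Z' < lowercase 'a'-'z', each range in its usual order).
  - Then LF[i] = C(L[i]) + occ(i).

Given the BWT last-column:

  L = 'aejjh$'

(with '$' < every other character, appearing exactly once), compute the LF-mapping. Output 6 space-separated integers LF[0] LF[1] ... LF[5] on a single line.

Char counts: '$':1, 'a':1, 'e':1, 'h':1, 'j':2
C (first-col start): C('$')=0, C('a')=1, C('e')=2, C('h')=3, C('j')=4
L[0]='a': occ=0, LF[0]=C('a')+0=1+0=1
L[1]='e': occ=0, LF[1]=C('e')+0=2+0=2
L[2]='j': occ=0, LF[2]=C('j')+0=4+0=4
L[3]='j': occ=1, LF[3]=C('j')+1=4+1=5
L[4]='h': occ=0, LF[4]=C('h')+0=3+0=3
L[5]='$': occ=0, LF[5]=C('$')+0=0+0=0

Answer: 1 2 4 5 3 0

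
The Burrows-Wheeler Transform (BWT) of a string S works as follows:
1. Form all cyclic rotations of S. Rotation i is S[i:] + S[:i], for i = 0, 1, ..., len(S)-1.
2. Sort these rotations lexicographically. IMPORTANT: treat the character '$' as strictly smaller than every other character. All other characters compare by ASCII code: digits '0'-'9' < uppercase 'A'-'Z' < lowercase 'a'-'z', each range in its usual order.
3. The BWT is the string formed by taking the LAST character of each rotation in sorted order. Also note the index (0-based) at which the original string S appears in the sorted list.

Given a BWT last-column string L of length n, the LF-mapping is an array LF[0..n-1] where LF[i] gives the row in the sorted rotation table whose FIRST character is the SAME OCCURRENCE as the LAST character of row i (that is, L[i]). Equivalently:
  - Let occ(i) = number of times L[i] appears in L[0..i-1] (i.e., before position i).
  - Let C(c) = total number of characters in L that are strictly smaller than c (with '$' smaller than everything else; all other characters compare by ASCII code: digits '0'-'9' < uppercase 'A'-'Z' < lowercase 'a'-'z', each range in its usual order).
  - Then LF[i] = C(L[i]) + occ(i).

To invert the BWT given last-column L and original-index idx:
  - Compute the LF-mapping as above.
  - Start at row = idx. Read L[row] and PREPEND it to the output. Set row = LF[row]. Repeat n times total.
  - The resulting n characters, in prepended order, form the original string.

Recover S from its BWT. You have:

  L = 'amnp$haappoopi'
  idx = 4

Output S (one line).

Answer: hippopopanama$

Derivation:
LF mapping: 1 6 7 10 0 4 2 3 11 12 8 9 13 5
Walk LF starting at row 4, prepending L[row]:
  step 1: row=4, L[4]='$', prepend. Next row=LF[4]=0
  step 2: row=0, L[0]='a', prepend. Next row=LF[0]=1
  step 3: row=1, L[1]='m', prepend. Next row=LF[1]=6
  step 4: row=6, L[6]='a', prepend. Next row=LF[6]=2
  step 5: row=2, L[2]='n', prepend. Next row=LF[2]=7
  step 6: row=7, L[7]='a', prepend. Next row=LF[7]=3
  step 7: row=3, L[3]='p', prepend. Next row=LF[3]=10
  step 8: row=10, L[10]='o', prepend. Next row=LF[10]=8
  step 9: row=8, L[8]='p', prepend. Next row=LF[8]=11
  step 10: row=11, L[11]='o', prepend. Next row=LF[11]=9
  step 11: row=9, L[9]='p', prepend. Next row=LF[9]=12
  step 12: row=12, L[12]='p', prepend. Next row=LF[12]=13
  step 13: row=13, L[13]='i', prepend. Next row=LF[13]=5
  step 14: row=5, L[5]='h', prepend. Next row=LF[5]=4
Reversed output: hippopopanama$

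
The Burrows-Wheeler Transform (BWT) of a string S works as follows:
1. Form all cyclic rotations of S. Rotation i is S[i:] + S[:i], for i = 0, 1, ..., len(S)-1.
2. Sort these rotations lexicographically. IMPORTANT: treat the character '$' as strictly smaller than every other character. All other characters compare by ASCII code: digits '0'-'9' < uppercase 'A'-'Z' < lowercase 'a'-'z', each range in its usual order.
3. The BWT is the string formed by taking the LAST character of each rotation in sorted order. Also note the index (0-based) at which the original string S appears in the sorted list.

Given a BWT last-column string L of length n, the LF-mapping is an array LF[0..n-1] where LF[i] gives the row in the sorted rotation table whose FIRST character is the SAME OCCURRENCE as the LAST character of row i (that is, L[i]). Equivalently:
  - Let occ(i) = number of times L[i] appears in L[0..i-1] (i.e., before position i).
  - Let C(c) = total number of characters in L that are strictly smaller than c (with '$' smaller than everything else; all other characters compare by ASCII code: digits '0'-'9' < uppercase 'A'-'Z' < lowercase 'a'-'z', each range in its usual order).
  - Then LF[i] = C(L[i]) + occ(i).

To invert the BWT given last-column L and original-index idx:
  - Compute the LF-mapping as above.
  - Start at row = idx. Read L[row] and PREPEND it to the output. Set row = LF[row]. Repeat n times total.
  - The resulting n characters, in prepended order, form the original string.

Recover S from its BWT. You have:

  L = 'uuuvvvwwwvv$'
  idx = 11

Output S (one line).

Answer: wvwvwvvvuuu$

Derivation:
LF mapping: 1 2 3 4 5 6 9 10 11 7 8 0
Walk LF starting at row 11, prepending L[row]:
  step 1: row=11, L[11]='$', prepend. Next row=LF[11]=0
  step 2: row=0, L[0]='u', prepend. Next row=LF[0]=1
  step 3: row=1, L[1]='u', prepend. Next row=LF[1]=2
  step 4: row=2, L[2]='u', prepend. Next row=LF[2]=3
  step 5: row=3, L[3]='v', prepend. Next row=LF[3]=4
  step 6: row=4, L[4]='v', prepend. Next row=LF[4]=5
  step 7: row=5, L[5]='v', prepend. Next row=LF[5]=6
  step 8: row=6, L[6]='w', prepend. Next row=LF[6]=9
  step 9: row=9, L[9]='v', prepend. Next row=LF[9]=7
  step 10: row=7, L[7]='w', prepend. Next row=LF[7]=10
  step 11: row=10, L[10]='v', prepend. Next row=LF[10]=8
  step 12: row=8, L[8]='w', prepend. Next row=LF[8]=11
Reversed output: wvwvwvvvuuu$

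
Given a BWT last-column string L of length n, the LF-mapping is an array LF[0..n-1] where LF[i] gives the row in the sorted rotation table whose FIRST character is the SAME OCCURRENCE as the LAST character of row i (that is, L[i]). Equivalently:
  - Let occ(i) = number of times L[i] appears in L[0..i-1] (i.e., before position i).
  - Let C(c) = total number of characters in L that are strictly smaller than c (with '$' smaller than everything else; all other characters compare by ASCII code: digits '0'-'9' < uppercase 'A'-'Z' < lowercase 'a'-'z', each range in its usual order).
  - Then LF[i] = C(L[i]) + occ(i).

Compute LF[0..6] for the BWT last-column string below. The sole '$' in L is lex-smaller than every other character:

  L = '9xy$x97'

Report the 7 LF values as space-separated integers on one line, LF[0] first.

Answer: 2 4 6 0 5 3 1

Derivation:
Char counts: '$':1, '7':1, '9':2, 'x':2, 'y':1
C (first-col start): C('$')=0, C('7')=1, C('9')=2, C('x')=4, C('y')=6
L[0]='9': occ=0, LF[0]=C('9')+0=2+0=2
L[1]='x': occ=0, LF[1]=C('x')+0=4+0=4
L[2]='y': occ=0, LF[2]=C('y')+0=6+0=6
L[3]='$': occ=0, LF[3]=C('$')+0=0+0=0
L[4]='x': occ=1, LF[4]=C('x')+1=4+1=5
L[5]='9': occ=1, LF[5]=C('9')+1=2+1=3
L[6]='7': occ=0, LF[6]=C('7')+0=1+0=1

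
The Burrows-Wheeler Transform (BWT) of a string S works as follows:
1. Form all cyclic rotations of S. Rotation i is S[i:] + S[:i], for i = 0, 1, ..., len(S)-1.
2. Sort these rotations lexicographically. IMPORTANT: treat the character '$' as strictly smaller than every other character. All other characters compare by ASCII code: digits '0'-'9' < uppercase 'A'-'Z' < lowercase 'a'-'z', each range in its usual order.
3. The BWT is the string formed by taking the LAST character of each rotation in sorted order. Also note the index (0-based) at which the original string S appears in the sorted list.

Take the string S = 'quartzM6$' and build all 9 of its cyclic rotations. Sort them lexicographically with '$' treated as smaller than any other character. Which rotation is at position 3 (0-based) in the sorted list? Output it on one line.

All 9 rotations (rotation i = S[i:]+S[:i]):
  rot[0] = quartzM6$
  rot[1] = uartzM6$q
  rot[2] = artzM6$qu
  rot[3] = rtzM6$qua
  rot[4] = tzM6$quar
  rot[5] = zM6$quart
  rot[6] = M6$quartz
  rot[7] = 6$quartzM
  rot[8] = $quartzM6
Sorted (with $ < everything):
  sorted[0] = $quartzM6
  sorted[1] = 6$quartzM
  sorted[2] = M6$quartz
  sorted[3] = artzM6$qu
  sorted[4] = quartzM6$
  sorted[5] = rtzM6$qua
  sorted[6] = tzM6$quar
  sorted[7] = uartzM6$q
  sorted[8] = zM6$quart
sorted[3] = artzM6$qu

Answer: artzM6$qu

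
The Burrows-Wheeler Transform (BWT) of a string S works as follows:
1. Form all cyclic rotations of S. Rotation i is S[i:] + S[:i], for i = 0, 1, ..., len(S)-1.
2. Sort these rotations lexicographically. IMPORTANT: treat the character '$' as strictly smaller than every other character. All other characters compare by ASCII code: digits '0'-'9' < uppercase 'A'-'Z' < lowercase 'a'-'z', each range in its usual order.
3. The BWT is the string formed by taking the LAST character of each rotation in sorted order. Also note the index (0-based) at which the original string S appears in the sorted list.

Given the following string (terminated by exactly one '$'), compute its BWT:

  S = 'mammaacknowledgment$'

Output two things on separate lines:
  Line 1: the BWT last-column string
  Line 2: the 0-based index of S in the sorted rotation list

All 20 rotations (rotation i = S[i:]+S[:i]):
  rot[0] = mammaacknowledgment$
  rot[1] = ammaacknowledgment$m
  rot[2] = mmaacknowledgment$ma
  rot[3] = maacknowledgment$mam
  rot[4] = aacknowledgment$mamm
  rot[5] = acknowledgment$mamma
  rot[6] = cknowledgment$mammaa
  rot[7] = knowledgment$mammaac
  rot[8] = nowledgment$mammaack
  rot[9] = owledgment$mammaackn
  rot[10] = wledgment$mammaackno
  rot[11] = ledgment$mammaacknow
  rot[12] = edgment$mammaacknowl
  rot[13] = dgment$mammaacknowle
  rot[14] = gment$mammaacknowled
  rot[15] = ment$mammaacknowledg
  rot[16] = ent$mammaacknowledgm
  rot[17] = nt$mammaacknowledgme
  rot[18] = t$mammaacknowledgmen
  rot[19] = $mammaacknowledgment
Sorted (with $ < everything):
  sorted[0] = $mammaacknowledgment  (last char: 't')
  sorted[1] = aacknowledgment$mamm  (last char: 'm')
  sorted[2] = acknowledgment$mamma  (last char: 'a')
  sorted[3] = ammaacknowledgment$m  (last char: 'm')
  sorted[4] = cknowledgment$mammaa  (last char: 'a')
  sorted[5] = dgment$mammaacknowle  (last char: 'e')
  sorted[6] = edgment$mammaacknowl  (last char: 'l')
  sorted[7] = ent$mammaacknowledgm  (last char: 'm')
  sorted[8] = gment$mammaacknowled  (last char: 'd')
  sorted[9] = knowledgment$mammaac  (last char: 'c')
  sorted[10] = ledgment$mammaacknow  (last char: 'w')
  sorted[11] = maacknowledgment$mam  (last char: 'm')
  sorted[12] = mammaacknowledgment$  (last char: '$')
  sorted[13] = ment$mammaacknowledg  (last char: 'g')
  sorted[14] = mmaacknowledgment$ma  (last char: 'a')
  sorted[15] = nowledgment$mammaack  (last char: 'k')
  sorted[16] = nt$mammaacknowledgme  (last char: 'e')
  sorted[17] = owledgment$mammaackn  (last char: 'n')
  sorted[18] = t$mammaacknowledgmen  (last char: 'n')
  sorted[19] = wledgment$mammaackno  (last char: 'o')
Last column: tmamaelmdcwm$gakenno
Original string S is at sorted index 12

Answer: tmamaelmdcwm$gakenno
12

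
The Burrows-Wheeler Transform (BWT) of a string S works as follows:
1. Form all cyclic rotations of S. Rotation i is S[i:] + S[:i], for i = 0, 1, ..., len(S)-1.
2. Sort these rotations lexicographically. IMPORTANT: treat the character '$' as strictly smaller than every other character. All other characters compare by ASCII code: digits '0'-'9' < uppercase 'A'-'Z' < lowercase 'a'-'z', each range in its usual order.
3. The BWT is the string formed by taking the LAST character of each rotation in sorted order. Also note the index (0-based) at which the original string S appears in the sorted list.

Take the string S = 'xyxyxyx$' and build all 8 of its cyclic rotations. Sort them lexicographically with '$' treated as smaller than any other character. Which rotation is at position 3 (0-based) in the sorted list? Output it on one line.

All 8 rotations (rotation i = S[i:]+S[:i]):
  rot[0] = xyxyxyx$
  rot[1] = yxyxyx$x
  rot[2] = xyxyx$xy
  rot[3] = yxyx$xyx
  rot[4] = xyx$xyxy
  rot[5] = yx$xyxyx
  rot[6] = x$xyxyxy
  rot[7] = $xyxyxyx
Sorted (with $ < everything):
  sorted[0] = $xyxyxyx
  sorted[1] = x$xyxyxy
  sorted[2] = xyx$xyxy
  sorted[3] = xyxyx$xy
  sorted[4] = xyxyxyx$
  sorted[5] = yx$xyxyx
  sorted[6] = yxyx$xyx
  sorted[7] = yxyxyx$x
sorted[3] = xyxyx$xy

Answer: xyxyx$xy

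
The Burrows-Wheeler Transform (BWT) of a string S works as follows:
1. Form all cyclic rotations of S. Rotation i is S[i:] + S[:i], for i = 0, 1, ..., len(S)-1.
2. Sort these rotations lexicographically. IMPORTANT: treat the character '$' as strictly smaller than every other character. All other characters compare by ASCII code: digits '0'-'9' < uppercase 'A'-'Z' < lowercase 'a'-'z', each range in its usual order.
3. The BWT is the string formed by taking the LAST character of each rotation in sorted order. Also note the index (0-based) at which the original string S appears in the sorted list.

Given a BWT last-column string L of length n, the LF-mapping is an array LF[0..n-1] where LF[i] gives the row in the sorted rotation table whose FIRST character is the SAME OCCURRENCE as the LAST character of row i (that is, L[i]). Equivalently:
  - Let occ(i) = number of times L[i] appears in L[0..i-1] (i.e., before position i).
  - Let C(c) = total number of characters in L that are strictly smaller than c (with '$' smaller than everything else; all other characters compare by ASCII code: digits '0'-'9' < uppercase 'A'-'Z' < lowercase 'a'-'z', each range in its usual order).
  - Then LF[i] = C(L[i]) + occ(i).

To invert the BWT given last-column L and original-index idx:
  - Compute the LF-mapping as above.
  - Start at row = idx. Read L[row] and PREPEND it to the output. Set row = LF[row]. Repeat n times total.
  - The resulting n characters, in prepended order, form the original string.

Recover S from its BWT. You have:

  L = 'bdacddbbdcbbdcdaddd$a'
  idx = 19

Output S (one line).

Answer: dddbbbccaddddaadbcdb$

Derivation:
LF mapping: 4 12 1 9 13 14 5 6 15 10 7 8 16 11 17 2 18 19 20 0 3
Walk LF starting at row 19, prepending L[row]:
  step 1: row=19, L[19]='$', prepend. Next row=LF[19]=0
  step 2: row=0, L[0]='b', prepend. Next row=LF[0]=4
  step 3: row=4, L[4]='d', prepend. Next row=LF[4]=13
  step 4: row=13, L[13]='c', prepend. Next row=LF[13]=11
  step 5: row=11, L[11]='b', prepend. Next row=LF[11]=8
  step 6: row=8, L[8]='d', prepend. Next row=LF[8]=15
  step 7: row=15, L[15]='a', prepend. Next row=LF[15]=2
  step 8: row=2, L[2]='a', prepend. Next row=LF[2]=1
  step 9: row=1, L[1]='d', prepend. Next row=LF[1]=12
  step 10: row=12, L[12]='d', prepend. Next row=LF[12]=16
  step 11: row=16, L[16]='d', prepend. Next row=LF[16]=18
  step 12: row=18, L[18]='d', prepend. Next row=LF[18]=20
  step 13: row=20, L[20]='a', prepend. Next row=LF[20]=3
  step 14: row=3, L[3]='c', prepend. Next row=LF[3]=9
  step 15: row=9, L[9]='c', prepend. Next row=LF[9]=10
  step 16: row=10, L[10]='b', prepend. Next row=LF[10]=7
  step 17: row=7, L[7]='b', prepend. Next row=LF[7]=6
  step 18: row=6, L[6]='b', prepend. Next row=LF[6]=5
  step 19: row=5, L[5]='d', prepend. Next row=LF[5]=14
  step 20: row=14, L[14]='d', prepend. Next row=LF[14]=17
  step 21: row=17, L[17]='d', prepend. Next row=LF[17]=19
Reversed output: dddbbbccaddddaadbcdb$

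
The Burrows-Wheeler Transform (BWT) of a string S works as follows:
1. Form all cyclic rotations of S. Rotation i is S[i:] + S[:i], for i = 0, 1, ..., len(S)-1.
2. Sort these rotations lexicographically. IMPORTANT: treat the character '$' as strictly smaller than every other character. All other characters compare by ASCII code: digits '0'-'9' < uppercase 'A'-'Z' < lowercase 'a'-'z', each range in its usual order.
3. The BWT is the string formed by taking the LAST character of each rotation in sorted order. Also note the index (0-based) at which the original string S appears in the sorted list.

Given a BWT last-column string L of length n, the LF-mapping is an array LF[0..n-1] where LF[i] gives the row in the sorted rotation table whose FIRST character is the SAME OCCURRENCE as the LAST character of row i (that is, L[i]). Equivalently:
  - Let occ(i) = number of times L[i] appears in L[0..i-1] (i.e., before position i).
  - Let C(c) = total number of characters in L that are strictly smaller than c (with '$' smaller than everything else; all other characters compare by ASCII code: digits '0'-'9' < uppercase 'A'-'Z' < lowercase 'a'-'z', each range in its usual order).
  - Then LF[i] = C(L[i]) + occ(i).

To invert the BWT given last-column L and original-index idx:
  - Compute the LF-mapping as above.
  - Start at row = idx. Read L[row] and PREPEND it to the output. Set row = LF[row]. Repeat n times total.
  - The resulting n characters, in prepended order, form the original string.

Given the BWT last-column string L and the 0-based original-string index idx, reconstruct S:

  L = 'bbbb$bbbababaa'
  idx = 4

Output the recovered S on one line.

Answer: abbbabbababbb$

Derivation:
LF mapping: 5 6 7 8 0 9 10 11 1 12 2 13 3 4
Walk LF starting at row 4, prepending L[row]:
  step 1: row=4, L[4]='$', prepend. Next row=LF[4]=0
  step 2: row=0, L[0]='b', prepend. Next row=LF[0]=5
  step 3: row=5, L[5]='b', prepend. Next row=LF[5]=9
  step 4: row=9, L[9]='b', prepend. Next row=LF[9]=12
  step 5: row=12, L[12]='a', prepend. Next row=LF[12]=3
  step 6: row=3, L[3]='b', prepend. Next row=LF[3]=8
  step 7: row=8, L[8]='a', prepend. Next row=LF[8]=1
  step 8: row=1, L[1]='b', prepend. Next row=LF[1]=6
  step 9: row=6, L[6]='b', prepend. Next row=LF[6]=10
  step 10: row=10, L[10]='a', prepend. Next row=LF[10]=2
  step 11: row=2, L[2]='b', prepend. Next row=LF[2]=7
  step 12: row=7, L[7]='b', prepend. Next row=LF[7]=11
  step 13: row=11, L[11]='b', prepend. Next row=LF[11]=13
  step 14: row=13, L[13]='a', prepend. Next row=LF[13]=4
Reversed output: abbbabbababbb$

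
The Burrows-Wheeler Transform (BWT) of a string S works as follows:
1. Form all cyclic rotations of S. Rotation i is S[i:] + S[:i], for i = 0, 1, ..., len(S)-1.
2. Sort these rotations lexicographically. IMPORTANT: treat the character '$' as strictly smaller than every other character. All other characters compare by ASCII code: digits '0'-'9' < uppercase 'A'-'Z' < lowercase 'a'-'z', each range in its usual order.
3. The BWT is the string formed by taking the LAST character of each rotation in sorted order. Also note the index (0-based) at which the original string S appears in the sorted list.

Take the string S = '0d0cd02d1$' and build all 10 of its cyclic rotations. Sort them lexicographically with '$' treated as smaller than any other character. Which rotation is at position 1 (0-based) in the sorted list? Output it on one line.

All 10 rotations (rotation i = S[i:]+S[:i]):
  rot[0] = 0d0cd02d1$
  rot[1] = d0cd02d1$0
  rot[2] = 0cd02d1$0d
  rot[3] = cd02d1$0d0
  rot[4] = d02d1$0d0c
  rot[5] = 02d1$0d0cd
  rot[6] = 2d1$0d0cd0
  rot[7] = d1$0d0cd02
  rot[8] = 1$0d0cd02d
  rot[9] = $0d0cd02d1
Sorted (with $ < everything):
  sorted[0] = $0d0cd02d1
  sorted[1] = 02d1$0d0cd
  sorted[2] = 0cd02d1$0d
  sorted[3] = 0d0cd02d1$
  sorted[4] = 1$0d0cd02d
  sorted[5] = 2d1$0d0cd0
  sorted[6] = cd02d1$0d0
  sorted[7] = d02d1$0d0c
  sorted[8] = d0cd02d1$0
  sorted[9] = d1$0d0cd02
sorted[1] = 02d1$0d0cd

Answer: 02d1$0d0cd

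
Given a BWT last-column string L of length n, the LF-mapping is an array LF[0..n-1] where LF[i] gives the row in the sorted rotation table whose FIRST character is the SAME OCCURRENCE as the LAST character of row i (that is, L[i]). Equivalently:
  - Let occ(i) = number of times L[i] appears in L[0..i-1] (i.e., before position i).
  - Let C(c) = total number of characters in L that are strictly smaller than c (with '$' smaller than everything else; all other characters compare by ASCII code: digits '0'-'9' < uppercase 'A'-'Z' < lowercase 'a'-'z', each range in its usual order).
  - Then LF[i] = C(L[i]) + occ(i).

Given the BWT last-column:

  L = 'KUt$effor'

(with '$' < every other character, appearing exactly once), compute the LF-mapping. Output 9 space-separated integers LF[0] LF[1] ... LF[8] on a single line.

Char counts: '$':1, 'K':1, 'U':1, 'e':1, 'f':2, 'o':1, 'r':1, 't':1
C (first-col start): C('$')=0, C('K')=1, C('U')=2, C('e')=3, C('f')=4, C('o')=6, C('r')=7, C('t')=8
L[0]='K': occ=0, LF[0]=C('K')+0=1+0=1
L[1]='U': occ=0, LF[1]=C('U')+0=2+0=2
L[2]='t': occ=0, LF[2]=C('t')+0=8+0=8
L[3]='$': occ=0, LF[3]=C('$')+0=0+0=0
L[4]='e': occ=0, LF[4]=C('e')+0=3+0=3
L[5]='f': occ=0, LF[5]=C('f')+0=4+0=4
L[6]='f': occ=1, LF[6]=C('f')+1=4+1=5
L[7]='o': occ=0, LF[7]=C('o')+0=6+0=6
L[8]='r': occ=0, LF[8]=C('r')+0=7+0=7

Answer: 1 2 8 0 3 4 5 6 7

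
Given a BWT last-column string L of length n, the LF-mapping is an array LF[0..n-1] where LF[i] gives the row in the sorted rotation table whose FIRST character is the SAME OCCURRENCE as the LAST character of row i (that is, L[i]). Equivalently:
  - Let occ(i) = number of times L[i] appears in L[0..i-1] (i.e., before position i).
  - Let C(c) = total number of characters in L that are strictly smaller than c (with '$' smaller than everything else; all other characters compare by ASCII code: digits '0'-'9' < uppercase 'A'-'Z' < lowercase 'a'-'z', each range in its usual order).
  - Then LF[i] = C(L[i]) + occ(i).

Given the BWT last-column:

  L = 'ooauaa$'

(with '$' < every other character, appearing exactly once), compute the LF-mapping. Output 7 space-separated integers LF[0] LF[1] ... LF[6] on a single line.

Answer: 4 5 1 6 2 3 0

Derivation:
Char counts: '$':1, 'a':3, 'o':2, 'u':1
C (first-col start): C('$')=0, C('a')=1, C('o')=4, C('u')=6
L[0]='o': occ=0, LF[0]=C('o')+0=4+0=4
L[1]='o': occ=1, LF[1]=C('o')+1=4+1=5
L[2]='a': occ=0, LF[2]=C('a')+0=1+0=1
L[3]='u': occ=0, LF[3]=C('u')+0=6+0=6
L[4]='a': occ=1, LF[4]=C('a')+1=1+1=2
L[5]='a': occ=2, LF[5]=C('a')+2=1+2=3
L[6]='$': occ=0, LF[6]=C('$')+0=0+0=0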